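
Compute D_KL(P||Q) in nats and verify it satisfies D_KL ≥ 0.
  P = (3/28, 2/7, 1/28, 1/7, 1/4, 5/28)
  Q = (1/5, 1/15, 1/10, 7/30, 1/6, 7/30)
0.2957 nats

KL divergence satisfies the Gibbs inequality: D_KL(P||Q) ≥ 0 for all distributions P, Q.

D_KL(P||Q) = Σ p(x) log(p(x)/q(x))
Term by term:
  x=0: 3/28 × log_e[(3/28)/(1/5)] = -0.0669
  x=1: 2/7 × log_e[(2/7)/(1/15)] = 0.4158
  x=2: 1/28 × log_e[(1/28)/(1/10)] = -0.0368
  x=3: 1/7 × log_e[(1/7)/(7/30)] = -0.0701
  x=4: 1/4 × log_e[(1/4)/(1/6)] = 0.1014
  x=5: 5/28 × log_e[(5/28)/(7/30)] = -0.0478
D_KL(P||Q) = 0.2957 nats

D_KL(P||Q) = 0.2957 ≥ 0 ✓

This non-negativity is a fundamental property: relative entropy cannot be negative because it measures how different Q is from P.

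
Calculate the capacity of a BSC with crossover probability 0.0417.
0.7500 bits

For a binary symmetric channel (BSC) with error probability p:
Capacity C = 1 - H(p) bits per symbol

where H(p) = -p log₂(p) - (1-p) log₂(1-p) is the binary entropy function.

H(0.0417) = 0.2500 bits
C = 1 - 0.2500 = 0.7500 bits per symbol

This means we can reliably transmit up to 0.7500 bits of information per channel use.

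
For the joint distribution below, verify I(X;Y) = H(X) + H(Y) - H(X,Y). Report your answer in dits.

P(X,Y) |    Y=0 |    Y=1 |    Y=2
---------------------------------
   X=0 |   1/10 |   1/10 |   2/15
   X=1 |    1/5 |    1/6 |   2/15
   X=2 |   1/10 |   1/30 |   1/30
I(X;Y) = 0.0108 dits

Mutual information has multiple equivalent forms:
- I(X;Y) = H(X) - H(X|Y)
- I(X;Y) = H(Y) - H(Y|X)
- I(X;Y) = H(X) + H(Y) - H(X,Y)

Computing all quantities:
H(X) = 0.4392, H(Y) = 0.4729, H(X,Y) = 0.9013
H(X|Y) = 0.4284, H(Y|X) = 0.4621

Verification:
H(X) - H(X|Y) = 0.4392 - 0.4284 = 0.0108
H(Y) - H(Y|X) = 0.4729 - 0.4621 = 0.0108
H(X) + H(Y) - H(X,Y) = 0.4392 + 0.4729 - 0.9013 = 0.0108

All forms give I(X;Y) = 0.0108 dits. ✓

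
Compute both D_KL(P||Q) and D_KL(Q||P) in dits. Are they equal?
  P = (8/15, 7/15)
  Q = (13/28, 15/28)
D_KL(P||Q) = 0.0041, D_KL(Q||P) = 0.0041

KL divergence is not symmetric: D_KL(P||Q) ≠ D_KL(Q||P) in general.

D_KL(P||Q) = 0.0041 dits
D_KL(Q||P) = 0.0041 dits

In this case they happen to be equal (to 4 decimal places).

This asymmetry is why KL divergence is not a true distance metric.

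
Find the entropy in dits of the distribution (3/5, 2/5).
0.2923 dits

Shannon entropy is H(X) = -Σ p(x) log p(x).

For P = (3/5, 2/5):
H = -3/5 × log_10(3/5) -2/5 × log_10(2/5)
H = 0.2923 dits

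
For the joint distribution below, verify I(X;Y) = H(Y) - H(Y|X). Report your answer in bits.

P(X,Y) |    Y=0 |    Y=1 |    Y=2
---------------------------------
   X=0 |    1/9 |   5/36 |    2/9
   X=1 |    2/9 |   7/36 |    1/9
I(X;Y) = 0.0590 bits

Mutual information has multiple equivalent forms:
- I(X;Y) = H(X) - H(X|Y)
- I(X;Y) = H(Y) - H(Y|X)
- I(X;Y) = H(X) + H(Y) - H(X,Y)

Computing all quantities:
H(X) = 0.9978, H(Y) = 1.5850, H(X,Y) = 2.5238
H(X|Y) = 0.9388, H(Y|X) = 1.5260

Verification:
H(X) - H(X|Y) = 0.9978 - 0.9388 = 0.0590
H(Y) - H(Y|X) = 1.5850 - 1.5260 = 0.0590
H(X) + H(Y) - H(X,Y) = 0.9978 + 1.5850 - 2.5238 = 0.0590

All forms give I(X;Y) = 0.0590 bits. ✓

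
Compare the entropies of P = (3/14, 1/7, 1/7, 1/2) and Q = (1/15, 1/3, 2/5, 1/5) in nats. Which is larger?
Q

Computing entropies in nats:
H(P) = 1.2326
H(Q) = 1.2351

Distribution Q has higher entropy.

Intuition: The distribution closer to uniform (more spread out) has higher entropy.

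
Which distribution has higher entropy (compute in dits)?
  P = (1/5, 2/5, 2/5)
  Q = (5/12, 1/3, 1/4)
Q

Computing entropies in dits:
H(P) = 0.4581
H(Q) = 0.4680

Distribution Q has higher entropy.

Intuition: The distribution closer to uniform (more spread out) has higher entropy.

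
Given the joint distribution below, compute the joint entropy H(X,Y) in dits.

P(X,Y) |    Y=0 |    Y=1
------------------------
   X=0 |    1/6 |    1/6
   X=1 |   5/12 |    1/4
0.5683 dits

Joint entropy is H(X,Y) = -Σ_{x,y} p(x,y) log p(x,y).

Summing over all non-zero entries:
H(X,Y) = -[1/6·log_10(1/6) + 1/6·log_10(1/6) + 5/12·log_10(5/12) + 1/4·log_10(1/4)]
H(X,Y) = 0.5683 dits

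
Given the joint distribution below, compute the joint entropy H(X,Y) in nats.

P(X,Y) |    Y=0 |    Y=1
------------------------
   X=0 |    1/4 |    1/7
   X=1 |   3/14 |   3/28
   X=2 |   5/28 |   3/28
1.7409 nats

Joint entropy is H(X,Y) = -Σ_{x,y} p(x,y) log p(x,y).

Summing over all non-zero entries:
H(X,Y) = -[1/4·log_e(1/4) + 1/7·log_e(1/7) + 3/14·log_e(3/14) + 3/28·log_e(3/28) + 5/28·log_e(5/28) + 3/28·log_e(3/28)]
H(X,Y) = 1.7409 nats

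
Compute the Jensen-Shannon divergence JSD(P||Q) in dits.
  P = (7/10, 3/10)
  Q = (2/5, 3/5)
0.0201 dits

Jensen-Shannon divergence is:
JSD(P||Q) = 0.5 × D_KL(P||M) + 0.5 × D_KL(Q||M)
where M = 0.5 × (P + Q) is the mixture distribution.

M = 0.5 × (7/10, 3/10) + 0.5 × (2/5, 3/5) = (11/20, 9/20)

D_KL(P||M) = 0.0205 dits
D_KL(Q||M) = 0.0196 dits

JSD(P||Q) = 0.5 × 0.0205 + 0.5 × 0.0196 = 0.0201 dits

Unlike KL divergence, JSD is symmetric and bounded: 0 ≤ JSD ≤ log(2).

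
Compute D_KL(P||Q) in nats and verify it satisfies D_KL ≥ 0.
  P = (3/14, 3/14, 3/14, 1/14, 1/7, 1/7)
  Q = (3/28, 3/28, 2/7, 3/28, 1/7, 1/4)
0.1265 nats

KL divergence satisfies the Gibbs inequality: D_KL(P||Q) ≥ 0 for all distributions P, Q.

D_KL(P||Q) = Σ p(x) log(p(x)/q(x))
Term by term:
  x=0: 3/14 × log_e[(3/14)/(3/28)] = 0.1485
  x=1: 3/14 × log_e[(3/14)/(3/28)] = 0.1485
  x=2: 3/14 × log_e[(3/14)/(2/7)] = -0.0616
  x=3: 1/14 × log_e[(1/14)/(3/28)] = -0.0290
  x=4: 1/7 × log_e[(1/7)/(1/7)] = 0.0000
  x=5: 1/7 × log_e[(1/7)/(1/4)] = -0.0799
D_KL(P||Q) = 0.1265 nats

D_KL(P||Q) = 0.1265 ≥ 0 ✓

This non-negativity is a fundamental property: relative entropy cannot be negative because it measures how different Q is from P.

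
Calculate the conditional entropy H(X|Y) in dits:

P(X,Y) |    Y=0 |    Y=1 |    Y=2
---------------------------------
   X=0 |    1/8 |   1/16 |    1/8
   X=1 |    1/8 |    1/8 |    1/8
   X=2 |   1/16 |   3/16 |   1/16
0.4511 dits

Using the chain rule: H(X|Y) = H(X,Y) - H(Y)

First, compute H(X,Y) = 0.9265 dits

Marginal P(Y) = (5/16, 3/8, 5/16)
H(Y) = 0.4755 dits

H(X|Y) = H(X,Y) - H(Y) = 0.9265 - 0.4755 = 0.4511 dits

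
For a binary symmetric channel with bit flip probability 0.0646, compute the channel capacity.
0.6546 bits

For a binary symmetric channel (BSC) with error probability p:
Capacity C = 1 - H(p) bits per symbol

where H(p) = -p log₂(p) - (1-p) log₂(1-p) is the binary entropy function.

H(0.0646) = 0.3454 bits
C = 1 - 0.3454 = 0.6546 bits per symbol

This means we can reliably transmit up to 0.6546 bits of information per channel use.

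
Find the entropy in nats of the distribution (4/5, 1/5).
0.5004 nats

Shannon entropy is H(X) = -Σ p(x) log p(x).

For P = (4/5, 1/5):
H = -4/5 × log_e(4/5) -1/5 × log_e(1/5)
H = 0.5004 nats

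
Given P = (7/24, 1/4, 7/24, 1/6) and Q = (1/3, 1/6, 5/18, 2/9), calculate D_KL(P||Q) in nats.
0.0287 nats

KL divergence: D_KL(P||Q) = Σ p(x) log(p(x)/q(x))

Computing term by term:
  x=0: 7/24 × log_e[(7/24)/(1/3)] = 7/24 × -0.1335 = -0.0389
  x=1: 1/4 × log_e[(1/4)/(1/6)] = 1/4 × 0.4055 = 0.1014
  x=2: 7/24 × log_e[(7/24)/(5/18)] = 7/24 × 0.0488 = 0.0142
  x=3: 1/6 × log_e[(1/6)/(2/9)] = 1/6 × -0.2877 = -0.0479

D_KL(P||Q) = 0.0287 nats

Note: KL divergence is always non-negative and equals 0 iff P = Q.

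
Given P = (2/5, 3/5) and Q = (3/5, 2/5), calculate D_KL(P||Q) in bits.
0.1170 bits

KL divergence: D_KL(P||Q) = Σ p(x) log(p(x)/q(x))

Computing term by term:
  x=0: 2/5 × log_2[(2/5)/(3/5)] = 2/5 × -0.5850 = -0.2340
  x=1: 3/5 × log_2[(3/5)/(2/5)] = 3/5 × 0.5850 = 0.3510

D_KL(P||Q) = 0.1170 bits

Note: KL divergence is always non-negative and equals 0 iff P = Q.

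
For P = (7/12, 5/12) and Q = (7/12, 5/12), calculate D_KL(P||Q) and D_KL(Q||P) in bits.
D_KL(P||Q) = 0.0000, D_KL(Q||P) = 0.0000

KL divergence is not symmetric: D_KL(P||Q) ≠ D_KL(Q||P) in general.

D_KL(P||Q) = 0.0000 bits
D_KL(Q||P) = 0.0000 bits

In this case they happen to be equal (to 4 decimal places).

This asymmetry is why KL divergence is not a true distance metric.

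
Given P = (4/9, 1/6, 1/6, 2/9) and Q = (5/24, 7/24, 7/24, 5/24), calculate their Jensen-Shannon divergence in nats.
0.0392 nats

Jensen-Shannon divergence is:
JSD(P||Q) = 0.5 × D_KL(P||M) + 0.5 × D_KL(Q||M)
where M = 0.5 × (P + Q) is the mixture distribution.

M = 0.5 × (4/9, 1/6, 1/6, 2/9) + 0.5 × (5/24, 7/24, 7/24, 5/24) = (0.326389, 0.229167, 0.229167, 0.215278)

D_KL(P||M) = 0.0381 nats
D_KL(Q||M) = 0.0403 nats

JSD(P||Q) = 0.5 × 0.0381 + 0.5 × 0.0403 = 0.0392 nats

Unlike KL divergence, JSD is symmetric and bounded: 0 ≤ JSD ≤ log(2).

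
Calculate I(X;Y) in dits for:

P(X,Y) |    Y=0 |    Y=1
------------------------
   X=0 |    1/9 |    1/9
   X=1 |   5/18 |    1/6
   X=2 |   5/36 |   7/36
0.0074 dits

Mutual information: I(X;Y) = H(X) + H(Y) - H(X,Y)

Marginals:
P(X) = (2/9, 4/9, 1/3), H(X) = 0.4607 dits
P(Y) = (19/36, 17/36), H(Y) = 0.3004 dits

Joint entropy: H(X,Y) = 0.7536 dits

I(X;Y) = 0.4607 + 0.3004 - 0.7536 = 0.0074 dits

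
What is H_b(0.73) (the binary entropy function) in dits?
0.2533 dits

The binary entropy function is:
H(p) = -p log(p) - (1-p) log(1-p)

H(0.73) = -0.73 × log_10(0.73) - 0.27 × log_10(0.27)
H(0.73) = 0.2533 dits

Note: Binary entropy is maximized at p=0.5 (H=1 bit) and minimized at p=0 or p=1 (H=0).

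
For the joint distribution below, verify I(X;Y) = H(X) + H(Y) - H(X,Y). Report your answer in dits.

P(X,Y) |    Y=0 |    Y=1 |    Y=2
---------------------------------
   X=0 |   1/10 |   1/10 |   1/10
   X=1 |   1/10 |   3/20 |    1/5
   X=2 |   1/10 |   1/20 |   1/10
I(X;Y) = 0.0079 dits

Mutual information has multiple equivalent forms:
- I(X;Y) = H(X) - H(X|Y)
- I(X;Y) = H(Y) - H(Y|X)
- I(X;Y) = H(X) + H(Y) - H(X,Y)

Computing all quantities:
H(X) = 0.4634, H(Y) = 0.4729, H(X,Y) = 0.9284
H(X|Y) = 0.4555, H(Y|X) = 0.4650

Verification:
H(X) - H(X|Y) = 0.4634 - 0.4555 = 0.0079
H(Y) - H(Y|X) = 0.4729 - 0.4650 = 0.0079
H(X) + H(Y) - H(X,Y) = 0.4634 + 0.4729 - 0.9284 = 0.0079

All forms give I(X;Y) = 0.0079 dits. ✓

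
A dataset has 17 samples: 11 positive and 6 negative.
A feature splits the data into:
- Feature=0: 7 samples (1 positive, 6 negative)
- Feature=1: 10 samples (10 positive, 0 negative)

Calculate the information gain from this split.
0.6930 bits

Information Gain = H(Y) - H(Y|Feature)

Before split:
P(positive) = 11/17 = 0.6471
H(Y) = 0.9367 bits

After split:
Feature=0: H = 0.5917 bits (weight = 7/17)
Feature=1: H = 0.0000 bits (weight = 10/17)
H(Y|Feature) = (7/17)×0.5917 + (10/17)×0.0000 = 0.2436 bits

Information Gain = 0.9367 - 0.2436 = 0.6930 bits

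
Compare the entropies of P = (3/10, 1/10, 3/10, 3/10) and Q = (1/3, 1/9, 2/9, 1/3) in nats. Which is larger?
P

Computing entropies in nats:
H(P) = 1.3138
H(Q) = 1.3108

Distribution P has higher entropy.

Intuition: The distribution closer to uniform (more spread out) has higher entropy.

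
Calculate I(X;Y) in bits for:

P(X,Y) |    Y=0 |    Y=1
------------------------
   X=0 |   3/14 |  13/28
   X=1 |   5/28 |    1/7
0.0375 bits

Mutual information: I(X;Y) = H(X) + H(Y) - H(X,Y)

Marginals:
P(X) = (19/28, 9/28), H(X) = 0.9059 bits
P(Y) = (11/28, 17/28), H(Y) = 0.9666 bits

Joint entropy: H(X,Y) = 1.8350 bits

I(X;Y) = 0.9059 + 0.9666 - 1.8350 = 0.0375 bits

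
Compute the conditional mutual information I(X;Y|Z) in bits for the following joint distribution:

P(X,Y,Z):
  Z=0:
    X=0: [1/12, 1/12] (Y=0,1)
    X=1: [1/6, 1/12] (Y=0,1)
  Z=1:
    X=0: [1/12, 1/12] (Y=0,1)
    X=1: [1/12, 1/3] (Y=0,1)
0.0443 bits

Conditional mutual information: I(X;Y|Z) = H(X|Z) + H(Y|Z) - H(X,Y|Z)

H(Z) = 0.9799
H(X,Z) = 1.8879 → H(X|Z) = 0.9080
H(Y,Z) = 1.8879 → H(Y|Z) = 0.9080
H(X,Y,Z) = 2.7516 → H(X,Y|Z) = 1.7718

I(X;Y|Z) = 0.9080 + 0.9080 - 1.7718 = 0.0443 bits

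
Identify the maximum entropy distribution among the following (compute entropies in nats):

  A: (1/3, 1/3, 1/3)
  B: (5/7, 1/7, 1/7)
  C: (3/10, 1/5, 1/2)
A

For a discrete distribution over n outcomes, entropy is maximized by the uniform distribution.

Computing entropies:
H(A) = 1.0986 nats
H(B) = 0.7963 nats
H(C) = 1.0297 nats

The uniform distribution (where all probabilities equal 1/3) achieves the maximum entropy of log_e(3) = 1.0986 nats.

Distribution A has the highest entropy.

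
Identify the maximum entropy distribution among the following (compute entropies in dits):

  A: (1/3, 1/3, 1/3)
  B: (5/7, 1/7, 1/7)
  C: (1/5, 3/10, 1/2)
A

For a discrete distribution over n outcomes, entropy is maximized by the uniform distribution.

Computing entropies:
H(A) = 0.4771 dits
H(B) = 0.3458 dits
H(C) = 0.4472 dits

The uniform distribution (where all probabilities equal 1/3) achieves the maximum entropy of log_10(3) = 0.4771 dits.

Distribution A has the highest entropy.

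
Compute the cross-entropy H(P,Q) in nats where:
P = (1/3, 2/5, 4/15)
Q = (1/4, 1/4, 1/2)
1.2015 nats

Cross-entropy: H(P,Q) = -Σ p(x) log q(x)

Alternatively: H(P,Q) = H(P) + D_KL(P||Q)
H(P) = 1.0852 nats
D_KL(P||Q) = 0.1163 nats

H(P,Q) = 1.0852 + 0.1163 = 1.2015 nats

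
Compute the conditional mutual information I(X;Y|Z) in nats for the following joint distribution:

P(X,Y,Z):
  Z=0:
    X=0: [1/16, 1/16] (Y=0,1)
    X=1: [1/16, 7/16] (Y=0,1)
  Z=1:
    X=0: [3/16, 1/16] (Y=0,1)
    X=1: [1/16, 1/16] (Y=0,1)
0.0492 nats

Conditional mutual information: I(X;Y|Z) = H(X|Z) + H(Y|Z) - H(X,Y|Z)

H(Z) = 0.6616
H(X,Z) = 1.2130 → H(X|Z) = 0.5514
H(Y,Z) = 1.2130 → H(Y|Z) = 0.5514
H(X,Y,Z) = 1.7153 → H(X,Y|Z) = 1.0537

I(X;Y|Z) = 0.5514 + 0.5514 - 1.0537 = 0.0492 nats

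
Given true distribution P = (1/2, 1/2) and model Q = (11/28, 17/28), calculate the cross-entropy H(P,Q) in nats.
0.7167 nats

Cross-entropy: H(P,Q) = -Σ p(x) log q(x)

Alternatively: H(P,Q) = H(P) + D_KL(P||Q)
H(P) = 0.6931 nats
D_KL(P||Q) = 0.0235 nats

H(P,Q) = 0.6931 + 0.0235 = 0.7167 nats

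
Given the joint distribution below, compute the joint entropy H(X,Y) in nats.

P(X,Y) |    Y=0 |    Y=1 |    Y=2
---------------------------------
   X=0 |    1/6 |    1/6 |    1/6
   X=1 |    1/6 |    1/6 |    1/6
1.7918 nats

Joint entropy is H(X,Y) = -Σ_{x,y} p(x,y) log p(x,y).

Summing over all non-zero entries:
H(X,Y) = -[1/6·log_e(1/6) + 1/6·log_e(1/6) + 1/6·log_e(1/6) + 1/6·log_e(1/6) + 1/6·log_e(1/6) + 1/6·log_e(1/6)]
H(X,Y) = 1.7918 nats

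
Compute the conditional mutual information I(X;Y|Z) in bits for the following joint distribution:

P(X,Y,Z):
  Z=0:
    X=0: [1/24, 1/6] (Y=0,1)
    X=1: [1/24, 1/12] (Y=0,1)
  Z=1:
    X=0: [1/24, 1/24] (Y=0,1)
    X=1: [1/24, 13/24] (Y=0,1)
0.0677 bits

Conditional mutual information: I(X;Y|Z) = H(X|Z) + H(Y|Z) - H(X,Y|Z)

H(Z) = 0.9183
H(X,Z) = 1.5988 → H(X|Z) = 0.6805
H(Y,Z) = 1.5511 → H(Y|Z) = 0.6328
H(X,Y,Z) = 2.1639 → H(X,Y|Z) = 1.2456

I(X;Y|Z) = 0.6805 + 0.6328 - 1.2456 = 0.0677 bits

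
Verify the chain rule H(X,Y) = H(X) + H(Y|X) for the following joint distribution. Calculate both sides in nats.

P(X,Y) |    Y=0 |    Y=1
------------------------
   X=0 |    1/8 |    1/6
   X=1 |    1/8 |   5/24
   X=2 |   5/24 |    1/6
H(X,Y) = 1.7707, H(X) = 1.0934, H(Y|X) = 0.6773 (all in nats)

Chain rule: H(X,Y) = H(X) + H(Y|X)

Left side — joint entropy directly:
H(X,Y) = -Σ p(x,y) log p(x,y) = 1.7707 nats

Right side — compute H(Y|X) from the conditional distributions:
P(X) = (7/24, 1/3, 3/8), so H(X) = 1.0934 nats
H(Y|X) = Σ_x P(X=x) · H(Y|X=x):
  P(Y|X=0) = (3/7, 4/7), H(Y|X=0) = 0.6829, weight P(X=0) = 7/24
  P(Y|X=1) = (3/8, 5/8), H(Y|X=1) = 0.6616, weight P(X=1) = 1/3
  P(Y|X=2) = (5/9, 4/9), H(Y|X=2) = 0.6870, weight P(X=2) = 3/8
H(Y|X) = 0.6773 nats

H(X) + H(Y|X) = 1.0934 + 0.6773 = 1.7707 nats

Both sides equal 1.7707 nats. ✓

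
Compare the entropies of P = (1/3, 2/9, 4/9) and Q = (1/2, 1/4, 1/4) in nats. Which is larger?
P

Computing entropies in nats:
H(P) = 1.0609
H(Q) = 1.0397

Distribution P has higher entropy.

Intuition: The distribution closer to uniform (more spread out) has higher entropy.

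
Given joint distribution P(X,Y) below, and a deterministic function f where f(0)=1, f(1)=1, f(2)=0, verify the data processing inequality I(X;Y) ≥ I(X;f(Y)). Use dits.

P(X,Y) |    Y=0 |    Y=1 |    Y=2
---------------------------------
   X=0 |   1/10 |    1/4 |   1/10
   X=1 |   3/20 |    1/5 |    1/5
I(X;Y) = 0.0086, I(X;f(Y)) = 0.0052, inequality holds: 0.0086 ≥ 0.0052

Data Processing Inequality: For any Markov chain X → Y → Z, we have I(X;Y) ≥ I(X;Z).

Here Z = f(Y) is a deterministic function of Y, forming X → Y → Z.

Original I(X;Y) = 0.0086 dits

After applying f:
P(X,Z) where Z=f(Y):
- P(X,Z=0) = P(X,Y=2)
- P(X,Z=1) = P(X,Y=0) + P(X,Y=1)

I(X;Z) = I(X;f(Y)) = 0.0052 dits

Verification: 0.0086 ≥ 0.0052 ✓

Information cannot be created by processing; the function f can only lose information about X.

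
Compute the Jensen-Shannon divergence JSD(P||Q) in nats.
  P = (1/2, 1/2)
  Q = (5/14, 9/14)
0.0105 nats

Jensen-Shannon divergence is:
JSD(P||Q) = 0.5 × D_KL(P||M) + 0.5 × D_KL(Q||M)
where M = 0.5 × (P + Q) is the mixture distribution.

M = 0.5 × (1/2, 1/2) + 0.5 × (5/14, 9/14) = (3/7, 4/7)

D_KL(P||M) = 0.0103 nats
D_KL(Q||M) = 0.0106 nats

JSD(P||Q) = 0.5 × 0.0103 + 0.5 × 0.0106 = 0.0105 nats

Unlike KL divergence, JSD is symmetric and bounded: 0 ≤ JSD ≤ log(2).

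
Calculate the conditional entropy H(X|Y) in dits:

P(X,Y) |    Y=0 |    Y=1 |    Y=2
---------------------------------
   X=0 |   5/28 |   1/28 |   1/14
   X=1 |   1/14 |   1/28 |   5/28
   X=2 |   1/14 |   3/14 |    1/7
0.4070 dits

Using the chain rule: H(X|Y) = H(X,Y) - H(Y)

First, compute H(X,Y) = 0.8803 dits

Marginal P(Y) = (9/28, 2/7, 11/28)
H(Y) = 0.4733 dits

H(X|Y) = H(X,Y) - H(Y) = 0.8803 - 0.4733 = 0.4070 dits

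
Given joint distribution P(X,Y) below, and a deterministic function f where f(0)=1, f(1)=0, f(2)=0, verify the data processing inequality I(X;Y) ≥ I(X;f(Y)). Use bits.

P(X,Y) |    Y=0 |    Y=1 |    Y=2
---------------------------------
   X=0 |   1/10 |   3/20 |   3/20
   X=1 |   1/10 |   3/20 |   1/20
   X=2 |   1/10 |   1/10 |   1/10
I(X;Y) = 0.0332, I(X;f(Y)) = 0.0058, inequality holds: 0.0332 ≥ 0.0058

Data Processing Inequality: For any Markov chain X → Y → Z, we have I(X;Y) ≥ I(X;Z).

Here Z = f(Y) is a deterministic function of Y, forming X → Y → Z.

Original I(X;Y) = 0.0332 bits

After applying f:
P(X,Z) where Z=f(Y):
- P(X,Z=0) = P(X,Y=1) + P(X,Y=2)
- P(X,Z=1) = P(X,Y=0)

I(X;Z) = I(X;f(Y)) = 0.0058 bits

Verification: 0.0332 ≥ 0.0058 ✓

Information cannot be created by processing; the function f can only lose information about X.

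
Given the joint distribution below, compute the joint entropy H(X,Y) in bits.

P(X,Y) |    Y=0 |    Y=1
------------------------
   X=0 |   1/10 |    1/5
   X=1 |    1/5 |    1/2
1.7610 bits

Joint entropy is H(X,Y) = -Σ_{x,y} p(x,y) log p(x,y).

Summing over all non-zero entries:
H(X,Y) = -[1/10·log_2(1/10) + 1/5·log_2(1/5) + 1/5·log_2(1/5) + 1/2·log_2(1/2)]
H(X,Y) = 1.7610 bits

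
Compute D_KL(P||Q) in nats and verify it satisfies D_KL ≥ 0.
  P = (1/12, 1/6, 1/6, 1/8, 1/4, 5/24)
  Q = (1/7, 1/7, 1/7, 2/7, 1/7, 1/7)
0.1216 nats

KL divergence satisfies the Gibbs inequality: D_KL(P||Q) ≥ 0 for all distributions P, Q.

D_KL(P||Q) = Σ p(x) log(p(x)/q(x))
Term by term:
  x=0: 1/12 × log_e[(1/12)/(1/7)] = -0.0449
  x=1: 1/6 × log_e[(1/6)/(1/7)] = 0.0257
  x=2: 1/6 × log_e[(1/6)/(1/7)] = 0.0257
  x=3: 1/8 × log_e[(1/8)/(2/7)] = -0.1033
  x=4: 1/4 × log_e[(1/4)/(1/7)] = 0.1399
  x=5: 5/24 × log_e[(5/24)/(1/7)] = 0.0786
D_KL(P||Q) = 0.1216 nats

D_KL(P||Q) = 0.1216 ≥ 0 ✓

This non-negativity is a fundamental property: relative entropy cannot be negative because it measures how different Q is from P.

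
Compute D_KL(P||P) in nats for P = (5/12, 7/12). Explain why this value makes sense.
0.0000 nats

KL divergence satisfies the Gibbs inequality: D_KL(P||Q) ≥ 0 for all distributions P, Q.

D_KL(P||Q) = Σ p(x) log(p(x)/q(x))
Each term is p(x) × log_e(p(x)/p(x)) = p(x) × log_e(1) = 0, so the sum is 0.
D_KL(P||Q) = 0.0000 nats

When P = Q, the KL divergence is exactly 0, as there is no 'divergence' between identical distributions.

This non-negativity is a fundamental property: relative entropy cannot be negative because it measures how different Q is from P.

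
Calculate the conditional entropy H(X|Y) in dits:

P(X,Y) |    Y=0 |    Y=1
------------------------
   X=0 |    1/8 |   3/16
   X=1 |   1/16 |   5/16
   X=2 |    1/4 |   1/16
0.4105 dits

Using the chain rule: H(X|Y) = H(X,Y) - H(Y)

First, compute H(X,Y) = 0.7081 dits

Marginal P(Y) = (7/16, 9/16)
H(Y) = 0.2976 dits

H(X|Y) = H(X,Y) - H(Y) = 0.7081 - 0.2976 = 0.4105 dits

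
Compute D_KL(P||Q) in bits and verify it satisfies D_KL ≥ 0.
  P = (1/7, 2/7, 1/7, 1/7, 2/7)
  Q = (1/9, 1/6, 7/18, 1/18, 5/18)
0.2738 bits

KL divergence satisfies the Gibbs inequality: D_KL(P||Q) ≥ 0 for all distributions P, Q.

D_KL(P||Q) = Σ p(x) log(p(x)/q(x))
Term by term:
  x=0: 1/7 × log_2[(1/7)/(1/9)] = 0.0518
  x=1: 2/7 × log_2[(2/7)/(1/6)] = 0.2222
  x=2: 1/7 × log_2[(1/7)/(7/18)] = -0.2064
  x=3: 1/7 × log_2[(1/7)/(1/18)] = 0.1947
  x=4: 2/7 × log_2[(2/7)/(5/18)] = 0.0116
D_KL(P||Q) = 0.2738 bits

D_KL(P||Q) = 0.2738 ≥ 0 ✓

This non-negativity is a fundamental property: relative entropy cannot be negative because it measures how different Q is from P.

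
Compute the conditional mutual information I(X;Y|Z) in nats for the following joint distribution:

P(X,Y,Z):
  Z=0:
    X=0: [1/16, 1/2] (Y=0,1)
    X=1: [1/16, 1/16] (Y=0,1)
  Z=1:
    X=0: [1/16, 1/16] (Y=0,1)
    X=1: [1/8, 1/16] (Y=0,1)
0.0474 nats

Conditional mutual information: I(X;Y|Z) = H(X|Z) + H(Y|Z) - H(X,Y|Z)

H(Z) = 0.6211
H(X,Z) = 1.1574 → H(X|Z) = 0.5363
H(Y,Z) = 1.1574 → H(Y|Z) = 0.5363
H(X,Y,Z) = 1.6462 → H(X,Y|Z) = 1.0251

I(X;Y|Z) = 0.5363 + 0.5363 - 1.0251 = 0.0474 nats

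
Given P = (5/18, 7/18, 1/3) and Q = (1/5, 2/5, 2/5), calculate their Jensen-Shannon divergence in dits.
0.0021 dits

Jensen-Shannon divergence is:
JSD(P||Q) = 0.5 × D_KL(P||M) + 0.5 × D_KL(Q||M)
where M = 0.5 × (P + Q) is the mixture distribution.

M = 0.5 × (5/18, 7/18, 1/3) + 0.5 × (1/5, 2/5, 2/5) = (0.238889, 0.394444, 11/30)

D_KL(P||M) = 0.0020 dits
D_KL(Q||M) = 0.0021 dits

JSD(P||Q) = 0.5 × 0.0020 + 0.5 × 0.0021 = 0.0021 dits

Unlike KL divergence, JSD is symmetric and bounded: 0 ≤ JSD ≤ log(2).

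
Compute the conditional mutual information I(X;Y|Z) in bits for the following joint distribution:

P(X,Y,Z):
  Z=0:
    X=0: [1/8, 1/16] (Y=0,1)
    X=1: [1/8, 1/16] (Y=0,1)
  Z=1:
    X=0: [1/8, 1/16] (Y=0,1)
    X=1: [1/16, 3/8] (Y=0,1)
0.1198 bits

Conditional mutual information: I(X;Y|Z) = H(X|Z) + H(Y|Z) - H(X,Y|Z)

H(Z) = 0.9544
H(X,Z) = 1.8802 → H(X|Z) = 0.9258
H(Y,Z) = 1.8496 → H(Y|Z) = 0.8952
H(X,Y,Z) = 2.6556 → H(X,Y|Z) = 1.7012

I(X;Y|Z) = 0.9258 + 0.8952 - 1.7012 = 0.1198 bits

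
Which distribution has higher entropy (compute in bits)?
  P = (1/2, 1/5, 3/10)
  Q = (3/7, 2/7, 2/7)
Q

Computing entropies in bits:
H(P) = 1.4855
H(Q) = 1.5567

Distribution Q has higher entropy.

Intuition: The distribution closer to uniform (more spread out) has higher entropy.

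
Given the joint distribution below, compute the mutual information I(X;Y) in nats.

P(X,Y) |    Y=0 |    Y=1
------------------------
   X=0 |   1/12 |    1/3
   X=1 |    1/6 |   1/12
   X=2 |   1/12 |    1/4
0.0814 nats

Mutual information: I(X;Y) = H(X) + H(Y) - H(X,Y)

Marginals:
P(X) = (5/12, 1/4, 1/3), H(X) = 1.0776 nats
P(Y) = (1/3, 2/3), H(Y) = 0.6365 nats

Joint entropy: H(X,Y) = 1.6326 nats

I(X;Y) = 1.0776 + 0.6365 - 1.6326 = 0.0814 nats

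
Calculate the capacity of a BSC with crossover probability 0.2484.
0.1913 bits

For a binary symmetric channel (BSC) with error probability p:
Capacity C = 1 - H(p) bits per symbol

where H(p) = -p log₂(p) - (1-p) log₂(1-p) is the binary entropy function.

H(0.2484) = 0.8087 bits
C = 1 - 0.8087 = 0.1913 bits per symbol

This means we can reliably transmit up to 0.1913 bits of information per channel use.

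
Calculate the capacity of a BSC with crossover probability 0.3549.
0.0616 bits

For a binary symmetric channel (BSC) with error probability p:
Capacity C = 1 - H(p) bits per symbol

where H(p) = -p log₂(p) - (1-p) log₂(1-p) is the binary entropy function.

H(0.3549) = 0.9384 bits
C = 1 - 0.9384 = 0.0616 bits per symbol

This means we can reliably transmit up to 0.0616 bits of information per channel use.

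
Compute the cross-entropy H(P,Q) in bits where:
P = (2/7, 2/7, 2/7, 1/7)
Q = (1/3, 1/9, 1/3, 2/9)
2.1214 bits

Cross-entropy: H(P,Q) = -Σ p(x) log q(x)

Alternatively: H(P,Q) = H(P) + D_KL(P||Q)
H(P) = 1.9502 bits
D_KL(P||Q) = 0.1712 bits

H(P,Q) = 1.9502 + 0.1712 = 2.1214 bits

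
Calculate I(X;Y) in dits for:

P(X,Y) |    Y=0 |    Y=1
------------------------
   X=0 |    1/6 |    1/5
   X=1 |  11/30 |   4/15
0.0031 dits

Mutual information: I(X;Y) = H(X) + H(Y) - H(X,Y)

Marginals:
P(X) = (11/30, 19/30), H(X) = 0.2854 dits
P(Y) = (8/15, 7/15), H(Y) = 0.3001 dits

Joint entropy: H(X,Y) = 0.5823 dits

I(X;Y) = 0.2854 + 0.3001 - 0.5823 = 0.0031 dits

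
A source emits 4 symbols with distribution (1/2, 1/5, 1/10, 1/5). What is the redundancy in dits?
0.0720 dits

Redundancy measures how far a source is from maximum entropy:
R = H_max - H(X)

Maximum entropy for 4 symbols: H_max = log_10(4) = 0.6021 dits
Actual entropy: H(X) = 0.5301 dits
Redundancy: R = 0.6021 - 0.5301 = 0.0720 dits

This redundancy represents potential for compression: the source could be compressed by 0.0720 dits per symbol.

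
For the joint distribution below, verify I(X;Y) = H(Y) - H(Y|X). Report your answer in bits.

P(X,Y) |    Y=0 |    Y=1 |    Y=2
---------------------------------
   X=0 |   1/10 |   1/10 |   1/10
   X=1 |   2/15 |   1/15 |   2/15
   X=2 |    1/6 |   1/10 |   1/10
I(X;Y) = 0.0183 bits

Mutual information has multiple equivalent forms:
- I(X;Y) = H(X) - H(X|Y)
- I(X;Y) = H(Y) - H(Y|X)
- I(X;Y) = H(X) + H(Y) - H(X,Y)

Computing all quantities:
H(X) = 1.5801, H(Y) = 1.5656, H(X,Y) = 3.1274
H(X|Y) = 1.5618, H(Y|X) = 1.5473

Verification:
H(X) - H(X|Y) = 1.5801 - 1.5618 = 0.0183
H(Y) - H(Y|X) = 1.5656 - 1.5473 = 0.0183
H(X) + H(Y) - H(X,Y) = 1.5801 + 1.5656 - 3.1274 = 0.0183

All forms give I(X;Y) = 0.0183 bits. ✓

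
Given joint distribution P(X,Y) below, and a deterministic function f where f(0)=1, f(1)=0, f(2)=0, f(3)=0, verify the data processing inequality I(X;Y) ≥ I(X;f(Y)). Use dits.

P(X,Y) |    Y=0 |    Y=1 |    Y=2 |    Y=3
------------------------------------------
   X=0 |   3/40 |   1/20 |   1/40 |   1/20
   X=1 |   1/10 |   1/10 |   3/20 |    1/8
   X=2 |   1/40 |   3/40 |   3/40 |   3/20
I(X;Y) = 0.0233, I(X;f(Y)) = 0.0154, inequality holds: 0.0233 ≥ 0.0154

Data Processing Inequality: For any Markov chain X → Y → Z, we have I(X;Y) ≥ I(X;Z).

Here Z = f(Y) is a deterministic function of Y, forming X → Y → Z.

Original I(X;Y) = 0.0233 dits

After applying f:
P(X,Z) where Z=f(Y):
- P(X,Z=0) = P(X,Y=1) + P(X,Y=2) + P(X,Y=3)
- P(X,Z=1) = P(X,Y=0)

I(X;Z) = I(X;f(Y)) = 0.0154 dits

Verification: 0.0233 ≥ 0.0154 ✓

Information cannot be created by processing; the function f can only lose information about X.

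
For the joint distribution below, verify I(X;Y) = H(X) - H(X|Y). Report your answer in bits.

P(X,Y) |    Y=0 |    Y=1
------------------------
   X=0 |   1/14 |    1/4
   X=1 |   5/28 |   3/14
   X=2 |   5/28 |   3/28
I(X;Y) = 0.0764 bits

Mutual information has multiple equivalent forms:
- I(X;Y) = H(X) - H(X|Y)
- I(X;Y) = H(Y) - H(Y|X)
- I(X;Y) = H(X) + H(Y) - H(X,Y)

Computing all quantities:
H(X) = 1.5722, H(Y) = 0.9852, H(X,Y) = 2.4811
H(X|Y) = 1.4959, H(Y|X) = 0.9088

Verification:
H(X) - H(X|Y) = 1.5722 - 1.4959 = 0.0764
H(Y) - H(Y|X) = 0.9852 - 0.9088 = 0.0764
H(X) + H(Y) - H(X,Y) = 1.5722 + 0.9852 - 2.4811 = 0.0764

All forms give I(X;Y) = 0.0764 bits. ✓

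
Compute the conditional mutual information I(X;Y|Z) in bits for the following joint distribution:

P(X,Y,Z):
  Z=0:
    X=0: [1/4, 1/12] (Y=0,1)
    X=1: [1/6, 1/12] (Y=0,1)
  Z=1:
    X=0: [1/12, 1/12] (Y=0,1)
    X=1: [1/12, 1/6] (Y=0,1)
0.0118 bits

Conditional mutual information: I(X;Y|Z) = H(X|Z) + H(Y|Z) - H(X,Y|Z)

H(Z) = 0.9799
H(X,Z) = 1.9591 → H(X|Z) = 0.9793
H(Y,Z) = 1.8879 → H(Y|Z) = 0.9080
H(X,Y,Z) = 2.8554 → H(X,Y|Z) = 1.8755

I(X;Y|Z) = 0.9793 + 0.9080 - 1.8755 = 0.0118 bits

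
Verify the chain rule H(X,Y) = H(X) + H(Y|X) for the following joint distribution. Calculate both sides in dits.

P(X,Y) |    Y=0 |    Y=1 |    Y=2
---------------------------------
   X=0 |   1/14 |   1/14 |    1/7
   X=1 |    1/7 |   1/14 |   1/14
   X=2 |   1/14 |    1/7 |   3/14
H(X,Y) = 0.9149, H(X) = 0.4686, H(Y|X) = 0.4463 (all in dits)

Chain rule: H(X,Y) = H(X) + H(Y|X)

Left side — joint entropy directly:
H(X,Y) = -Σ p(x,y) log p(x,y) = 0.9149 dits

Right side — compute H(Y|X) from the conditional distributions:
P(X) = (2/7, 2/7, 3/7), so H(X) = 0.4686 dits
H(Y|X) = Σ_x P(X=x) · H(Y|X=x):
  P(Y|X=0) = (1/4, 1/4, 1/2), H(Y|X=0) = 0.4515, weight P(X=0) = 2/7
  P(Y|X=1) = (1/2, 1/4, 1/4), H(Y|X=1) = 0.4515, weight P(X=1) = 2/7
  P(Y|X=2) = (1/6, 1/3, 1/2), H(Y|X=2) = 0.4392, weight P(X=2) = 3/7
H(Y|X) = 0.4463 dits

H(X) + H(Y|X) = 0.4686 + 0.4463 = 0.9149 dits

Both sides equal 0.9149 dits. ✓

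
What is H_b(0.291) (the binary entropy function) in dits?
0.2619 dits

The binary entropy function is:
H(p) = -p log(p) - (1-p) log(1-p)

H(0.291) = -0.291 × log_10(0.291) - 0.709 × log_10(0.709)
H(0.291) = 0.2619 dits

Note: Binary entropy is maximized at p=0.5 (H=1 bit) and minimized at p=0 or p=1 (H=0).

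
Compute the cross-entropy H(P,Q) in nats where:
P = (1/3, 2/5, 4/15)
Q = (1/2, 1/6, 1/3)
1.2407 nats

Cross-entropy: H(P,Q) = -Σ p(x) log q(x)

Alternatively: H(P,Q) = H(P) + D_KL(P||Q)
H(P) = 1.0852 nats
D_KL(P||Q) = 0.1555 nats

H(P,Q) = 1.0852 + 0.1555 = 1.2407 nats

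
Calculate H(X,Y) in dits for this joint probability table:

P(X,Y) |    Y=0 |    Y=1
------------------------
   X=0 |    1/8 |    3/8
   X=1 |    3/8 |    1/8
0.5452 dits

Joint entropy is H(X,Y) = -Σ_{x,y} p(x,y) log p(x,y).

Summing over all non-zero entries:
H(X,Y) = -[1/8·log_10(1/8) + 3/8·log_10(3/8) + 3/8·log_10(3/8) + 1/8·log_10(1/8)]
H(X,Y) = 0.5452 dits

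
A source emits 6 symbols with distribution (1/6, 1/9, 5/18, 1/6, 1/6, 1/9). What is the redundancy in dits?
0.0225 dits

Redundancy measures how far a source is from maximum entropy:
R = H_max - H(X)

Maximum entropy for 6 symbols: H_max = log_10(6) = 0.7782 dits
Actual entropy: H(X) = 0.7557 dits
Redundancy: R = 0.7782 - 0.7557 = 0.0225 dits

This redundancy represents potential for compression: the source could be compressed by 0.0225 dits per symbol.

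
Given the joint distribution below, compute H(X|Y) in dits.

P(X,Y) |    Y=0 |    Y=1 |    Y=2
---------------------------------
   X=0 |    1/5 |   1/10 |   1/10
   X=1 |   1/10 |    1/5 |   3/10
0.2635 dits

Using the chain rule: H(X|Y) = H(X,Y) - H(Y)

First, compute H(X,Y) = 0.7365 dits

Marginal P(Y) = (3/10, 3/10, 2/5)
H(Y) = 0.4729 dits

H(X|Y) = H(X,Y) - H(Y) = 0.7365 - 0.4729 = 0.2635 dits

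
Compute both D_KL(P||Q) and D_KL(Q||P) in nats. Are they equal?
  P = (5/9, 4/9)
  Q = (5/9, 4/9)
D_KL(P||Q) = 0.0000, D_KL(Q||P) = 0.0000

KL divergence is not symmetric: D_KL(P||Q) ≠ D_KL(Q||P) in general.

D_KL(P||Q) = 0.0000 nats
D_KL(Q||P) = 0.0000 nats

In this case they happen to be equal (to 4 decimal places).

This asymmetry is why KL divergence is not a true distance metric.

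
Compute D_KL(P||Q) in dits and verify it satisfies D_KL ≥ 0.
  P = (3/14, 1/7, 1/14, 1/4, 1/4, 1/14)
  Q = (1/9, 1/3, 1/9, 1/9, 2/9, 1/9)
0.0820 dits

KL divergence satisfies the Gibbs inequality: D_KL(P||Q) ≥ 0 for all distributions P, Q.

D_KL(P||Q) = Σ p(x) log(p(x)/q(x))
Term by term:
  x=0: 3/14 × log_10[(3/14)/(1/9)] = 0.0611
  x=1: 1/7 × log_10[(1/7)/(1/3)] = -0.0526
  x=2: 1/14 × log_10[(1/14)/(1/9)] = -0.0137
  x=3: 1/4 × log_10[(1/4)/(1/9)] = 0.0880
  x=4: 1/4 × log_10[(1/4)/(2/9)] = 0.0128
  x=5: 1/14 × log_10[(1/14)/(1/9)] = -0.0137
D_KL(P||Q) = 0.0820 dits

D_KL(P||Q) = 0.0820 ≥ 0 ✓

This non-negativity is a fundamental property: relative entropy cannot be negative because it measures how different Q is from P.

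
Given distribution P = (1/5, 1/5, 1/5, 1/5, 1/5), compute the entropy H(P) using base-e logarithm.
1.6094 nats

Shannon entropy is H(X) = -Σ p(x) log p(x).

For P = (1/5, 1/5, 1/5, 1/5, 1/5):
H = -1/5 × log_e(1/5) -1/5 × log_e(1/5) -1/5 × log_e(1/5) -1/5 × log_e(1/5) -1/5 × log_e(1/5)
H = 1.6094 nats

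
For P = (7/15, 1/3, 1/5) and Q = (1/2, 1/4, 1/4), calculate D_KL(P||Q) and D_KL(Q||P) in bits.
D_KL(P||Q) = 0.0275, D_KL(Q||P) = 0.0265

KL divergence is not symmetric: D_KL(P||Q) ≠ D_KL(Q||P) in general.

D_KL(P||Q) = 0.0275 bits
D_KL(Q||P) = 0.0265 bits

No, they are not equal!

This asymmetry is why KL divergence is not a true distance metric.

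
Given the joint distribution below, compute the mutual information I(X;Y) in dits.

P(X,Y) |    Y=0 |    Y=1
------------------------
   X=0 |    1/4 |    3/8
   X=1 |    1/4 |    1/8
0.0147 dits

Mutual information: I(X;Y) = H(X) + H(Y) - H(X,Y)

Marginals:
P(X) = (5/8, 3/8), H(X) = 0.2873 dits
P(Y) = (1/2, 1/2), H(Y) = 0.3010 dits

Joint entropy: H(X,Y) = 0.5737 dits

I(X;Y) = 0.2873 + 0.3010 - 0.5737 = 0.0147 dits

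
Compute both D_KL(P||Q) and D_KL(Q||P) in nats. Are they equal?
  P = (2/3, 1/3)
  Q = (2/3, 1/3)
D_KL(P||Q) = 0.0000, D_KL(Q||P) = 0.0000

KL divergence is not symmetric: D_KL(P||Q) ≠ D_KL(Q||P) in general.

D_KL(P||Q) = 0.0000 nats
D_KL(Q||P) = 0.0000 nats

In this case they happen to be equal (to 4 decimal places).

This asymmetry is why KL divergence is not a true distance metric.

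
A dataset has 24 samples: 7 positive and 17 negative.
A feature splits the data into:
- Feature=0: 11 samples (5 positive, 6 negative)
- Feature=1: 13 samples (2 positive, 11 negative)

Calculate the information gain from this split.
0.0798 bits

Information Gain = H(Y) - H(Y|Feature)

Before split:
P(positive) = 7/24 = 0.2917
H(Y) = 0.8709 bits

After split:
Feature=0: H = 0.9940 bits (weight = 11/24)
Feature=1: H = 0.6194 bits (weight = 13/24)
H(Y|Feature) = (11/24)×0.9940 + (13/24)×0.6194 = 0.7911 bits

Information Gain = 0.8709 - 0.7911 = 0.0798 bits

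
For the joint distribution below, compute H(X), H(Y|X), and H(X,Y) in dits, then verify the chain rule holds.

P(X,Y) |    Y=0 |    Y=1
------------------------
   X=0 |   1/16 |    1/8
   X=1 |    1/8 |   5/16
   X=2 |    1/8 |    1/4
H(X,Y) = 0.7223, H(X) = 0.4531, H(Y|X) = 0.2692 (all in dits)

Chain rule: H(X,Y) = H(X) + H(Y|X)

Left side — joint entropy directly:
H(X,Y) = -Σ p(x,y) log p(x,y) = 0.7223 dits

Right side — compute H(Y|X) from the conditional distributions:
P(X) = (3/16, 7/16, 3/8), so H(X) = 0.4531 dits
H(Y|X) = Σ_x P(X=x) · H(Y|X=x):
  P(Y|X=0) = (1/3, 2/3), H(Y|X=0) = 0.2764, weight P(X=0) = 3/16
  P(Y|X=1) = (2/7, 5/7), H(Y|X=1) = 0.2598, weight P(X=1) = 7/16
  P(Y|X=2) = (1/3, 2/3), H(Y|X=2) = 0.2764, weight P(X=2) = 3/8
H(Y|X) = 0.2692 dits

H(X) + H(Y|X) = 0.4531 + 0.2692 = 0.7223 dits

Both sides equal 0.7223 dits. ✓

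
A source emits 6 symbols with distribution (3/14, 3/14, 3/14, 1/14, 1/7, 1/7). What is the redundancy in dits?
0.0248 dits

Redundancy measures how far a source is from maximum entropy:
R = H_max - H(X)

Maximum entropy for 6 symbols: H_max = log_10(6) = 0.7782 dits
Actual entropy: H(X) = 0.7534 dits
Redundancy: R = 0.7782 - 0.7534 = 0.0248 dits

This redundancy represents potential for compression: the source could be compressed by 0.0248 dits per symbol.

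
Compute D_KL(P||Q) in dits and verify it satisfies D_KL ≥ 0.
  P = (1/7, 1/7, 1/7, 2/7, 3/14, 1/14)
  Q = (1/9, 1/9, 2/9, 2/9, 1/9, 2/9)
0.0609 dits

KL divergence satisfies the Gibbs inequality: D_KL(P||Q) ≥ 0 for all distributions P, Q.

D_KL(P||Q) = Σ p(x) log(p(x)/q(x))
Term by term:
  x=0: 1/7 × log_10[(1/7)/(1/9)] = 0.0156
  x=1: 1/7 × log_10[(1/7)/(1/9)] = 0.0156
  x=2: 1/7 × log_10[(1/7)/(2/9)] = -0.0274
  x=3: 2/7 × log_10[(2/7)/(2/9)] = 0.0312
  x=4: 3/14 × log_10[(3/14)/(1/9)] = 0.0611
  x=5: 1/14 × log_10[(1/14)/(2/9)] = -0.0352
D_KL(P||Q) = 0.0609 dits

D_KL(P||Q) = 0.0609 ≥ 0 ✓

This non-negativity is a fundamental property: relative entropy cannot be negative because it measures how different Q is from P.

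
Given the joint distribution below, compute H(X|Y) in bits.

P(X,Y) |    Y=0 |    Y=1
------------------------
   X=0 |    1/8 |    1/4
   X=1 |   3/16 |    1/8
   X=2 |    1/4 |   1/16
1.4641 bits

Using the chain rule: H(X|Y) = H(X,Y) - H(Y)

First, compute H(X,Y) = 2.4528 bits

Marginal P(Y) = (9/16, 7/16)
H(Y) = 0.9887 bits

H(X|Y) = H(X,Y) - H(Y) = 2.4528 - 0.9887 = 1.4641 bits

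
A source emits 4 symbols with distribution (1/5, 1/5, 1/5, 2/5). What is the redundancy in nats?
0.0541 nats

Redundancy measures how far a source is from maximum entropy:
R = H_max - H(X)

Maximum entropy for 4 symbols: H_max = log_e(4) = 1.3863 nats
Actual entropy: H(X) = 1.3322 nats
Redundancy: R = 1.3863 - 1.3322 = 0.0541 nats

This redundancy represents potential for compression: the source could be compressed by 0.0541 nats per symbol.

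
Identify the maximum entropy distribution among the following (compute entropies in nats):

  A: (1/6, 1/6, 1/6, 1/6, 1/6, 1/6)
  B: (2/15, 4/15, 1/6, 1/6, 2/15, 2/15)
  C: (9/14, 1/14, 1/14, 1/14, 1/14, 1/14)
A

For a discrete distribution over n outcomes, entropy is maximized by the uniform distribution.

Computing entropies:
H(A) = 1.7918 nats
H(B) = 1.7557 nats
H(C) = 1.2266 nats

The uniform distribution (where all probabilities equal 1/6) achieves the maximum entropy of log_e(6) = 1.7918 nats.

Distribution A has the highest entropy.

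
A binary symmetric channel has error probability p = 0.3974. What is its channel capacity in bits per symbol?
0.0306 bits

For a binary symmetric channel (BSC) with error probability p:
Capacity C = 1 - H(p) bits per symbol

where H(p) = -p log₂(p) - (1-p) log₂(1-p) is the binary entropy function.

H(0.3974) = 0.9694 bits
C = 1 - 0.9694 = 0.0306 bits per symbol

This means we can reliably transmit up to 0.0306 bits of information per channel use.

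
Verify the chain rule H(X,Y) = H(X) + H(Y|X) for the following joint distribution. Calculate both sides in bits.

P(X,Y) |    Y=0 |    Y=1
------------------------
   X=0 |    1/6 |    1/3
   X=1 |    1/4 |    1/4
H(X,Y) = 1.9591, H(X) = 1.0000, H(Y|X) = 0.9591 (all in bits)

Chain rule: H(X,Y) = H(X) + H(Y|X)

Left side — joint entropy directly:
H(X,Y) = -Σ p(x,y) log p(x,y) = 1.9591 bits

Right side — compute H(Y|X) from the conditional distributions:
P(X) = (1/2, 1/2), so H(X) = 1.0000 bits
H(Y|X) = Σ_x P(X=x) · H(Y|X=x):
  P(Y|X=0) = (1/3, 2/3), H(Y|X=0) = 0.9183, weight P(X=0) = 1/2
  P(Y|X=1) = (1/2, 1/2), H(Y|X=1) = 1.0000, weight P(X=1) = 1/2
H(Y|X) = 0.9591 bits

H(X) + H(Y|X) = 1.0000 + 0.9591 = 1.9591 bits

Both sides equal 1.9591 bits. ✓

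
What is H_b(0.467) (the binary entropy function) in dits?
0.3001 dits

The binary entropy function is:
H(p) = -p log(p) - (1-p) log(1-p)

H(0.467) = -0.467 × log_10(0.467) - 0.533 × log_10(0.533)
H(0.467) = 0.3001 dits

Note: Binary entropy is maximized at p=0.5 (H=1 bit) and minimized at p=0 or p=1 (H=0).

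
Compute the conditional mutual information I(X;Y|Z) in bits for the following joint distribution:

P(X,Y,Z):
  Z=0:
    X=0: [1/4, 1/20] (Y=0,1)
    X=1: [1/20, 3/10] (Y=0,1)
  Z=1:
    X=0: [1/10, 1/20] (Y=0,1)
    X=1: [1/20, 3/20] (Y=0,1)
0.2900 bits

Conditional mutual information: I(X;Y|Z) = H(X|Z) + H(Y|Z) - H(X,Y|Z)

H(Z) = 0.9341
H(X,Z) = 1.9261 → H(X|Z) = 0.9921
H(Y,Z) = 1.9261 → H(Y|Z) = 0.9921
H(X,Y,Z) = 2.6282 → H(X,Y|Z) = 1.6941

I(X;Y|Z) = 0.9921 + 0.9921 - 1.6941 = 0.2900 bits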